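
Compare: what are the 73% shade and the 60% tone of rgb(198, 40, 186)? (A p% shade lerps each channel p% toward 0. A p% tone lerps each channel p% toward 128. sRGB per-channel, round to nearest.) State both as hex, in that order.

73% shade:
  R: 198 − 144.54 = 53.46 → 53
  G: 40 − 29.2 = 10.8 → 11
  B: 186 − 135.78 = 50.22 → 50
  → #350B32
60% tone:
  R: 198 + 0.6×(128−198) = 198 − 42 = 156 → 156
  G: 40 + 52.8 = 92.8 → 93
  B: 186 + 0.6×(128−186) = 186 − 34.8 = 151.2 → 151
  → #9C5D97

#350B32, #9C5D97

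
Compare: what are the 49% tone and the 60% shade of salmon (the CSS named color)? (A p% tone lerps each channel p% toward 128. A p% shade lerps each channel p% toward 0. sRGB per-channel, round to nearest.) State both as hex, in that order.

#be8079, #64332e

CSS salmon is rgb(250, 128, 114).
49% tone:
  R: 250 + 0.49×(128−250) = 250 − 59.78 = 190.22 → 190
  G: 128 + 0.49×(128−128) = 128 + 0 = 128 → 128
  B: 114 + 6.86 = 120.86 → 121
  → #be8079
60% shade:
  R: 250 − 150 = 100 → 100
  G: 128 + 0.6×(0−128) = 128 − 76.8 = 51.2 → 51
  B: 114 − 68.4 = 45.6 → 46
  → #64332e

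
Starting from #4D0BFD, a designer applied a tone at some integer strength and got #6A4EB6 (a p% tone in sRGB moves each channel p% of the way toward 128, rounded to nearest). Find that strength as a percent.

#4D0BFD is rgb(77, 11, 253); #6A4EB6 is rgb(106, 78, 182).
On the B channel (widest range): 182 ≈ 253 + (p/100)(128 − 253), so p ≈ 100×(182 − 253)/(128 − 253) = -7100/-125 = 56.80.
p = 57 reproduces all three channels after rounding.

57%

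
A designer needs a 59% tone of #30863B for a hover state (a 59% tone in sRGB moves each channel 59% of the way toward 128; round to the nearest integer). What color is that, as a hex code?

#30863B is rgb(48, 134, 59).
Per channel, c → c + 0.59(128 − c):
  R: 48 + 47.2 = 95.2 → 95
  G: 134 + 0.59×(128−134) = 134 − 3.54 = 130.46 → 130
  B: 59 + 40.71 = 99.71 → 100
rgb(95, 130, 100) = #5F8264.

#5F8264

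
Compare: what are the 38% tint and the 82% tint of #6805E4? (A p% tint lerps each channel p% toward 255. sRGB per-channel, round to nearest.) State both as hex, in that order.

#6805E4 is rgb(104, 5, 228).
38% tint:
  R: 104 + 57.38 = 161.38 → 161
  G: 5 + 95 = 100 → 100
  B: 228 + 0.38×(255−228) = 228 + 10.26 = 238.26 → 238
  → #A164EE
82% tint:
  R: 104 + 123.82 = 227.82 → 228
  G: 5 + 205 = 210 → 210
  B: 228 + 0.82×(255−228) = 228 + 22.14 = 250.14 → 250
  → #E4D2FA

#A164EE, #E4D2FA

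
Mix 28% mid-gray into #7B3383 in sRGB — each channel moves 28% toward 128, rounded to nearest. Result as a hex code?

#7C4982

#7B3383 is rgb(123, 51, 131).
Per channel, c → c + 0.28(128 − c):
  R: 123 + 1.4 = 124.4 → 124
  G: 51 + 0.28×(128−51) = 51 + 21.56 = 72.56 → 73
  B: 131 + 0.28×(128−131) = 131 − 0.84 = 130.16 → 130
rgb(124, 73, 130) = #7C4982.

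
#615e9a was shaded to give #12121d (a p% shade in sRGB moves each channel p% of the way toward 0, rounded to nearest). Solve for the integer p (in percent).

#615e9a is rgb(97, 94, 154); #12121d is rgb(18, 18, 29).
On the B channel (widest range): 29 ≈ 154 + (p/100)(0 − 154), so p ≈ 100×(29 − 154)/(0 − 154) = -12500/-154 = 81.17.
p = 81 reproduces all three channels after rounding.

81%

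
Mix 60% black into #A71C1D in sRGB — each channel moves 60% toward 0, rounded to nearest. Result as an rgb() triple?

#A71C1D is rgb(167, 28, 29).
Per channel, c → c + 0.6(0 − c):
  R: 167 + 0.6×(0−167) = 167 − 100.2 = 66.8 → 67
  G: 28 − 16.8 = 11.2 → 11
  B: 29 + 0.6×(0−29) = 29 − 17.4 = 11.6 → 12

rgb(67, 11, 12)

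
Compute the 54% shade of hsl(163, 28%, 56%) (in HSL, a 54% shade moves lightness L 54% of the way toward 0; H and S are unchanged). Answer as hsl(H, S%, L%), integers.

hsl(163, 28%, 26%)

L moves 54% from 56 toward 0: 56 − 30.24 = 25.76 → 26.
H and S are unchanged.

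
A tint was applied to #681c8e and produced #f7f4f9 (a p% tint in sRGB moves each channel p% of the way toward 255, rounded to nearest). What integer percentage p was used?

#681c8e is rgb(104, 28, 142); #f7f4f9 is rgb(247, 244, 249).
On the G channel (widest range): 244 ≈ 28 + (p/100)(255 − 28), so p ≈ 100×(244 − 28)/(255 − 28) = 21600/227 = 95.15.
p = 95 reproduces all three channels after rounding.

95%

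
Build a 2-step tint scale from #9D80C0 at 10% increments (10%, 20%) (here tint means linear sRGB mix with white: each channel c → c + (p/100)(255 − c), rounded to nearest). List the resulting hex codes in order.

#9D80C0 is rgb(157, 128, 192).
10%: (157 + 9.8 = 166.8→167, 128 + 12.7 = 140.7→141, 192 + 6.3 = 198.3→198) → #A78DC6
20%: (157 + 19.6 = 176.6→177, 128 + 25.4 = 153.4→153, 192 + 12.6 = 204.6→205) → #B199CD

#A78DC6, #B199CD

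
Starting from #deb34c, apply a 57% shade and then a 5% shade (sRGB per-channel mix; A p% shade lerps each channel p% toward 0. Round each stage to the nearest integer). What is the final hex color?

#deb34c is rgb(222, 179, 76).
Per channel, c → c + 0.57(0 − c):
  R: 222 + 0.57×(0−222) = 222 − 126.54 = 95.46 → 95
  G: 179 + 0.57×(0−179) = 179 − 102.03 = 76.97 → 77
  B: 76 − 43.32 = 32.68 → 33
After the shade: rgb(95, 77, 33) = #5f4d21.
Lerp each channel 5% toward 0:
  R: 95 + 0.05×(0−95) = 95 − 4.75 = 90.25 → 90
  G: 77 + 0.05×(0−77) = 77 − 3.85 = 73.15 → 73
  B: 33 − 1.65 = 31.35 → 31
rgb(90, 73, 31) = #5a491f.

#5a491f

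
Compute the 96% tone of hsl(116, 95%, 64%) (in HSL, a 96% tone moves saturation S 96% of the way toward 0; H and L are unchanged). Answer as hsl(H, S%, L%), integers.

S moves 96% from 95 toward 0: 95 − 91.2 = 3.8 → 4.
H and L are unchanged.

hsl(116, 4%, 64%)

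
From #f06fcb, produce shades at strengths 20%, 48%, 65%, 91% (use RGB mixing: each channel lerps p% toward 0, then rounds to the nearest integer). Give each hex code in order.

#c059a2, #7d3a6a, #542747, #160a12

#f06fcb is rgb(240, 111, 203).
20%: (240 − 48 = 192→192, 111 − 22.2 = 88.8→89, 203 − 40.6 = 162.4→162) → #c059a2
48%: (240 − 115.2 = 124.8→125, 111 − 53.28 = 57.72→58, 203 − 97.44 = 105.56→106) → #7d3a6a
65%: (240 − 156 = 84→84, 111 − 72.15 = 38.85→39, 203 − 131.95 = 71.05→71) → #542747
91%: (240 − 218.4 = 21.6→22, 111 − 101.01 = 9.99→10, 203 − 184.73 = 18.27→18) → #160a12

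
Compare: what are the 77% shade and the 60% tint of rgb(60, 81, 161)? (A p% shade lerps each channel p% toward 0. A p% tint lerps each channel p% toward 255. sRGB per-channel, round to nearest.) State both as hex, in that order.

77% shade:
  R: 60 − 46.2 = 13.8 → 14
  G: 81 + 0.77×(0−81) = 81 − 62.37 = 18.63 → 19
  B: 161 + 0.77×(0−161) = 161 − 123.97 = 37.03 → 37
  → #0e1325
60% tint:
  R: 60 + 0.6×(255−60) = 60 + 117 = 177 → 177
  G: 81 + 104.4 = 185.4 → 185
  B: 161 + 0.6×(255−161) = 161 + 56.4 = 217.4 → 217
  → #b1b9d9

#0e1325, #b1b9d9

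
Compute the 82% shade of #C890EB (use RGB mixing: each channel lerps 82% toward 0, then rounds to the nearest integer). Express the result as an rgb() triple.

#C890EB is rgb(200, 144, 235).
Lerp each channel 82% toward 0:
  R: 200 + 0.82×(0−200) = 200 − 164 = 36 → 36
  G: 144 + 0.82×(0−144) = 144 − 118.08 = 25.92 → 26
  B: 235 − 192.7 = 42.3 → 42

rgb(36, 26, 42)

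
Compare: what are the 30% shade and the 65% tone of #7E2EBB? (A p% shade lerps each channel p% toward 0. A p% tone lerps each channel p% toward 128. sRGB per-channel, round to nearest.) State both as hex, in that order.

#582083, #7F6395

#7E2EBB is rgb(126, 46, 187).
30% shade:
  R: 126 − 37.8 = 88.2 → 88
  G: 46 + 0.3×(0−46) = 46 − 13.8 = 32.2 → 32
  B: 187 + 0.3×(0−187) = 187 − 56.1 = 130.9 → 131
  → #582083
65% tone:
  R: 126 + 1.3 = 127.3 → 127
  G: 46 + 53.3 = 99.3 → 99
  B: 187 − 38.35 = 148.65 → 149
  → #7F6395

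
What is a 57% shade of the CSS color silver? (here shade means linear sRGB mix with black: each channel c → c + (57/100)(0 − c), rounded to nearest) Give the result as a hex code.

#535353

CSS silver is rgb(192, 192, 192).
A 57% shade moves each channel 57% toward 0:
  R: 192 − 109.44 = 82.56 → 83
  G: 192 + 0.57×(0−192) = 192 − 109.44 = 82.56 → 83
  B: 192 − 109.44 = 82.56 → 83
rgb(83, 83, 83) = #535353.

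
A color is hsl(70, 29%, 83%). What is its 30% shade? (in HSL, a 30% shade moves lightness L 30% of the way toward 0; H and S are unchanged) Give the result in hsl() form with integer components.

hsl(70, 29%, 58%)

L moves 30% from 83 toward 0: 83 − 24.9 = 58.1 → 58.
H and S are unchanged.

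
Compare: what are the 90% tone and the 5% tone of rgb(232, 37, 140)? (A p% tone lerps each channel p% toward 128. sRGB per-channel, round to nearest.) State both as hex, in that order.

#8A7781, #E32A8B

90% tone:
  R: 232 + 0.9×(128−232) = 232 − 93.6 = 138.4 → 138
  G: 37 + 81.9 = 118.9 → 119
  B: 140 + 0.9×(128−140) = 140 − 10.8 = 129.2 → 129
  → #8A7781
5% tone:
  R: 232 + 0.05×(128−232) = 232 − 5.2 = 226.8 → 227
  G: 37 + 0.05×(128−37) = 37 + 4.55 = 41.55 → 42
  B: 140 − 0.6 = 139.4 → 139
  → #E32A8B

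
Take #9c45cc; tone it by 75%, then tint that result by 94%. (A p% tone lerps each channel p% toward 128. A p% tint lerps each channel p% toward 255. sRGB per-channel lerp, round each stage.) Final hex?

#9c45cc is rgb(156, 69, 204).
Per channel, c → c + 0.75(128 − c):
  R: 156 − 21 = 135 → 135
  G: 69 + 44.25 = 113.25 → 113
  B: 204 + 0.75×(128−204) = 204 − 57 = 147 → 147
After the tone: rgb(135, 113, 147) = #877193.
Lerp each channel 94% toward 255:
  R: 135 + 0.94×(255−135) = 135 + 112.8 = 247.8 → 248
  G: 113 + 0.94×(255−113) = 113 + 133.48 = 246.48 → 246
  B: 147 + 101.52 = 248.52 → 249
rgb(248, 246, 249) = #f8f6f9.

#f8f6f9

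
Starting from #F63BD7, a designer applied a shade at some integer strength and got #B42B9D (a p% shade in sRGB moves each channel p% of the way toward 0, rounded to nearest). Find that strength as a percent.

#F63BD7 is rgb(246, 59, 215); #B42B9D is rgb(180, 43, 157).
On the R channel (widest range): 180 ≈ 246 + (p/100)(0 − 246), so p ≈ 100×(180 − 246)/(0 − 246) = -6600/-246 = 26.83.
p = 27 reproduces all three channels after rounding.

27%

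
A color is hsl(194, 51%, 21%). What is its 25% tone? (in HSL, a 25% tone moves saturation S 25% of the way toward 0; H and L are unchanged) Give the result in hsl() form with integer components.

hsl(194, 38%, 21%)

S moves 25% from 51 toward 0: 51 − 12.75 = 38.25 → 38.
H and L are unchanged.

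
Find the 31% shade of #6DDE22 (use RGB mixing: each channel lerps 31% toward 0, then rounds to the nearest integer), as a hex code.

#6DDE22 is rgb(109, 222, 34).
Per channel, c → c + 0.31(0 − c):
  R: 109 + 0.31×(0−109) = 109 − 33.79 = 75.21 → 75
  G: 222 + 0.31×(0−222) = 222 − 68.82 = 153.18 → 153
  B: 34 + 0.31×(0−34) = 34 − 10.54 = 23.46 → 23
rgb(75, 153, 23) = #4B9917.

#4B9917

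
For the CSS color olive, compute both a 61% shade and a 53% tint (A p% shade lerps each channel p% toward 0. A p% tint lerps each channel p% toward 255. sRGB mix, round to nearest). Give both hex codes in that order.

#323200, #c3c387

CSS olive is rgb(128, 128, 0).
61% shade:
  R: 128 + 0.61×(0−128) = 128 − 78.08 = 49.92 → 50
  G: 128 − 78.08 = 49.92 → 50
  B: 0 + 0.61×(0−0) = 0 + 0 = 0 → 0
  → #323200
53% tint:
  R: 128 + 67.31 = 195.31 → 195
  G: 128 + 0.53×(255−128) = 128 + 67.31 = 195.31 → 195
  B: 0 + 135.15 = 135.15 → 135
  → #c3c387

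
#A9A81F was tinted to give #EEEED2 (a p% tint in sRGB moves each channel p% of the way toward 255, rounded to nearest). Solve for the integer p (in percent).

80%

#A9A81F is rgb(169, 168, 31); #EEEED2 is rgb(238, 238, 210).
On the B channel (widest range): 210 ≈ 31 + (p/100)(255 − 31), so p ≈ 100×(210 − 31)/(255 − 31) = 17900/224 = 79.91.
p = 80 reproduces all three channels after rounding.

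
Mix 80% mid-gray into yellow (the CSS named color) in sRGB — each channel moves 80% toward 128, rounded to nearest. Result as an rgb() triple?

rgb(153, 153, 102)

CSS yellow is rgb(255, 255, 0).
An 80% tone moves each channel 80% toward 128:
  R: 255 + 0.8×(128−255) = 255 − 101.6 = 153.4 → 153
  G: 255 + 0.8×(128−255) = 255 − 101.6 = 153.4 → 153
  B: 0 + 102.4 = 102.4 → 102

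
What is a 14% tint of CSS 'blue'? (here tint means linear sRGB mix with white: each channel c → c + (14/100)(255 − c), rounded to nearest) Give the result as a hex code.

#2424ff

CSS blue is rgb(0, 0, 255).
Per channel, c → c + 0.14(255 − c):
  R: 0 + 0.14×(255−0) = 0 + 35.7 = 35.7 → 36
  G: 0 + 35.7 = 35.7 → 36
  B: 255 + 0 = 255 → 255
rgb(36, 36, 255) = #2424ff.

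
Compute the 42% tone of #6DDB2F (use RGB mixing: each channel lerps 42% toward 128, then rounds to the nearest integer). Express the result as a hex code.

#75B551

#6DDB2F is rgb(109, 219, 47).
Per channel, c → c + 0.42(128 − c):
  R: 109 + 0.42×(128−109) = 109 + 7.98 = 116.98 → 117
  G: 219 + 0.42×(128−219) = 219 − 38.22 = 180.78 → 181
  B: 47 + 34.02 = 81.02 → 81
rgb(117, 181, 81) = #75B551.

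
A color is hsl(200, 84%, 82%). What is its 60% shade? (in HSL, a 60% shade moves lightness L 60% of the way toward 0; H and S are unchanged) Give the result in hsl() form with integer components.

L moves 60% from 82 toward 0: 82 − 49.2 = 32.8 → 33.
H and S are unchanged.

hsl(200, 84%, 33%)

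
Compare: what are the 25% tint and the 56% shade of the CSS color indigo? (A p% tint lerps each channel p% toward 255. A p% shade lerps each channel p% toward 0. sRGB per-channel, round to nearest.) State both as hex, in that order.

#7840A1, #210039

CSS indigo is rgb(75, 0, 130).
25% tint:
  R: 75 + 45 = 120 → 120
  G: 0 + 0.25×(255−0) = 0 + 63.75 = 63.75 → 64
  B: 130 + 0.25×(255−130) = 130 + 31.25 = 161.25 → 161
  → #7840A1
56% shade:
  R: 75 − 42 = 33 → 33
  G: 0 + 0 = 0 → 0
  B: 130 + 0.56×(0−130) = 130 − 72.8 = 57.2 → 57
  → #210039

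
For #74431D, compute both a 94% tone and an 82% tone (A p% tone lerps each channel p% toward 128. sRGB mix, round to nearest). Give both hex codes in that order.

#7F7C7A, #7E756E

#74431D is rgb(116, 67, 29).
94% tone:
  R: 116 + 11.28 = 127.28 → 127
  G: 67 + 0.94×(128−67) = 67 + 57.34 = 124.34 → 124
  B: 29 + 93.06 = 122.06 → 122
  → #7F7C7A
82% tone:
  R: 116 + 0.82×(128−116) = 116 + 9.84 = 125.84 → 126
  G: 67 + 50.02 = 117.02 → 117
  B: 29 + 0.82×(128−29) = 29 + 81.18 = 110.18 → 110
  → #7E756E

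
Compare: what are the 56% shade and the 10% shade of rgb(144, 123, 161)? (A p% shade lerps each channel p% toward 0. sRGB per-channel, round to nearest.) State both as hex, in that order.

#3F3647, #826F91

56% shade:
  R: 144 + 0.56×(0−144) = 144 − 80.64 = 63.36 → 63
  G: 123 + 0.56×(0−123) = 123 − 68.88 = 54.12 → 54
  B: 161 − 90.16 = 70.84 → 71
  → #3F3647
10% shade:
  R: 144 + 0.1×(0−144) = 144 − 14.4 = 129.6 → 130
  G: 123 − 12.3 = 110.7 → 111
  B: 161 − 16.1 = 144.9 → 145
  → #826F91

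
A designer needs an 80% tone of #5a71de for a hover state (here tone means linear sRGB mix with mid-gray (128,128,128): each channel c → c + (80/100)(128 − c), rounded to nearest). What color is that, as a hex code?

#5a71de is rgb(90, 113, 222).
An 80% tone moves each channel 80% toward 128:
  R: 90 + 0.8×(128−90) = 90 + 30.4 = 120.4 → 120
  G: 113 + 12 = 125 → 125
  B: 222 − 75.2 = 146.8 → 147
rgb(120, 125, 147) = #787d93.

#787d93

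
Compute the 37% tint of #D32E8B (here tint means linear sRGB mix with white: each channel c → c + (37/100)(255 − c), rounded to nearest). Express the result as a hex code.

#D32E8B is rgb(211, 46, 139).
A 37% tint moves each channel 37% toward 255:
  R: 211 + 0.37×(255−211) = 211 + 16.28 = 227.28 → 227
  G: 46 + 0.37×(255−46) = 46 + 77.33 = 123.33 → 123
  B: 139 + 42.92 = 181.92 → 182
rgb(227, 123, 182) = #E37BB6.

#E37BB6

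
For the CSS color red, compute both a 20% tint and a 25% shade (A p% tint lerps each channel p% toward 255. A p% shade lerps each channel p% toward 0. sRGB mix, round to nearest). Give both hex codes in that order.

#FF3333, #BF0000

CSS red is rgb(255, 0, 0).
20% tint:
  R: 255 + 0.2×(255−255) = 255 + 0 = 255 → 255
  G: 0 + 51 = 51 → 51
  B: 0 + 51 = 51 → 51
  → #FF3333
25% shade:
  R: 255 − 63.75 = 191.25 → 191
  G: 0 + 0 = 0 → 0
  B: 0 + 0.25×(0−0) = 0 + 0 = 0 → 0
  → #BF0000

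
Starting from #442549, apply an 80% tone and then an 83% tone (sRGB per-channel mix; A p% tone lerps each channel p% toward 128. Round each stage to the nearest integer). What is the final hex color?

#7e7d7e

#442549 is rgb(68, 37, 73).
Per channel, c → c + 0.8(128 − c):
  R: 68 + 0.8×(128−68) = 68 + 48 = 116 → 116
  G: 37 + 0.8×(128−37) = 37 + 72.8 = 109.8 → 110
  B: 73 + 44 = 117 → 117
After the tone: rgb(116, 110, 117) = #746e75.
An 83% tone moves each channel 83% toward 128:
  R: 116 + 9.96 = 125.96 → 126
  G: 110 + 0.83×(128−110) = 110 + 14.94 = 124.94 → 125
  B: 117 + 9.13 = 126.13 → 126
rgb(126, 125, 126) = #7e7d7e.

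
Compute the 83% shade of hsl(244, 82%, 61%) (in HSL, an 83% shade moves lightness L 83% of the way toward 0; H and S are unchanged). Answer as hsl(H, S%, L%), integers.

hsl(244, 82%, 10%)

L moves 83% from 61 toward 0: 61 − 50.63 = 10.37 → 10.
H and S are unchanged.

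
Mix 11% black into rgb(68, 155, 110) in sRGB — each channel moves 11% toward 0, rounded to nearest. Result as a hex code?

Lerp each channel 11% toward 0:
  R: 68 − 7.48 = 60.52 → 61
  G: 155 + 0.11×(0−155) = 155 − 17.05 = 137.95 → 138
  B: 110 + 0.11×(0−110) = 110 − 12.1 = 97.9 → 98
rgb(61, 138, 98) = #3d8a62.

#3d8a62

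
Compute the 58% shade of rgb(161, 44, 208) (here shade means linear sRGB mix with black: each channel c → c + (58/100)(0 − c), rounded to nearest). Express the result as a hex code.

Lerp each channel 58% toward 0:
  R: 161 + 0.58×(0−161) = 161 − 93.38 = 67.62 → 68
  G: 44 − 25.52 = 18.48 → 18
  B: 208 + 0.58×(0−208) = 208 − 120.64 = 87.36 → 87
rgb(68, 18, 87) = #441257.

#441257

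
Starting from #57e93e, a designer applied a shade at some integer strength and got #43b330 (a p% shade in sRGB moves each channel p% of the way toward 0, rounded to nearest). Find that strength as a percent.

23%

#57e93e is rgb(87, 233, 62); #43b330 is rgb(67, 179, 48).
On the G channel (widest range): 179 ≈ 233 + (p/100)(0 − 233), so p ≈ 100×(179 − 233)/(0 − 233) = -5400/-233 = 23.18.
p = 23 reproduces all three channels after rounding.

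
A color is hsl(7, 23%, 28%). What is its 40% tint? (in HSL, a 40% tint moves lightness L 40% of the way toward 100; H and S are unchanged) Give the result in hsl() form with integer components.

L moves 40% from 28 toward 100: 28 + 28.8 = 56.8 → 57.
H and S are unchanged.

hsl(7, 23%, 57%)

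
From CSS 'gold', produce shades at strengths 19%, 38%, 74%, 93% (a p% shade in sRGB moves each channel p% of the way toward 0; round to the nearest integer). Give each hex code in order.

#cfae00, #9e8500, #423800, #120f00

CSS gold is rgb(255, 215, 0).
19%: (255 − 48.45 = 206.55→207, 215 − 40.85 = 174.15→174, 0→0) → #cfae00
38%: (255 − 96.9 = 158.1→158, 215 − 81.7 = 133.3→133, 0→0) → #9e8500
74%: (255 − 188.7 = 66.3→66, 215 − 159.1 = 55.9→56, 0→0) → #423800
93%: (255 − 237.15 = 17.85→18, 215 − 199.95 = 15.05→15, 0→0) → #120f00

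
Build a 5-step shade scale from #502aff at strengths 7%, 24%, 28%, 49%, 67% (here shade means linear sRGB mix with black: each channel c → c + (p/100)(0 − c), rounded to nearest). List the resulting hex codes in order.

#4a27ed, #3d20c2, #3a1eb8, #291582, #1a0e54

#502aff is rgb(80, 42, 255).
7%: (80 − 5.6 = 74.4→74, 42 − 2.94 = 39.06→39, 255 − 17.85 = 237.15→237) → #4a27ed
24%: (80 − 19.2 = 60.8→61, 42 − 10.08 = 31.92→32, 255 − 61.2 = 193.8→194) → #3d20c2
28%: (80 − 22.4 = 57.6→58, 42 − 11.76 = 30.24→30, 255 − 71.4 = 183.6→184) → #3a1eb8
49%: (80 − 39.2 = 40.8→41, 42 − 20.58 = 21.42→21, 255 − 124.95 = 130.05→130) → #291582
67%: (80 − 53.6 = 26.4→26, 42 − 28.14 = 13.86→14, 255 − 170.85 = 84.15→84) → #1a0e54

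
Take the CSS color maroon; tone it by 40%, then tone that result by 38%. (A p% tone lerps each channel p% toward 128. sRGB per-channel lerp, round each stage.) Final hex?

CSS maroon is rgb(128, 0, 0).
Per channel, c → c + 0.4(128 − c):
  R: 128 + 0 = 128 → 128
  G: 0 + 51.2 = 51.2 → 51
  B: 0 + 0.4×(128−0) = 0 + 51.2 = 51.2 → 51
After the tone: rgb(128, 51, 51) = #803333.
Lerp each channel 38% toward 128:
  R: 128 + 0.38×(128−128) = 128 + 0 = 128 → 128
  G: 51 + 0.38×(128−51) = 51 + 29.26 = 80.26 → 80
  B: 51 + 29.26 = 80.26 → 80
rgb(128, 80, 80) = #805050.

#805050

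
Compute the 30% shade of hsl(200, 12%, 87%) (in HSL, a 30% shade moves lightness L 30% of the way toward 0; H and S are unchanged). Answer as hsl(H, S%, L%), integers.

L moves 30% from 87 toward 0: 87 − 26.1 = 60.9 → 61.
H and S are unchanged.

hsl(200, 12%, 61%)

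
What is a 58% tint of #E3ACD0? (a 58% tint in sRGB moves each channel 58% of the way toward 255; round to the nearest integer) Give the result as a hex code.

#F3DCEB

#E3ACD0 is rgb(227, 172, 208).
A 58% tint moves each channel 58% toward 255:
  R: 227 + 0.58×(255−227) = 227 + 16.24 = 243.24 → 243
  G: 172 + 48.14 = 220.14 → 220
  B: 208 + 27.26 = 235.26 → 235
rgb(243, 220, 235) = #F3DCEB.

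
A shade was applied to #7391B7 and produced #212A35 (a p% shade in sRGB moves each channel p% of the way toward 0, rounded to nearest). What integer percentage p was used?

#7391B7 is rgb(115, 145, 183); #212A35 is rgb(33, 42, 53).
On the B channel (widest range): 53 ≈ 183 + (p/100)(0 − 183), so p ≈ 100×(53 − 183)/(0 − 183) = -13000/-183 = 71.04.
p = 71 reproduces all three channels after rounding.

71%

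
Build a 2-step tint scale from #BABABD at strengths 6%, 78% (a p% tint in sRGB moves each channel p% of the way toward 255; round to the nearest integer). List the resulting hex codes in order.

#BABABD is rgb(186, 186, 189).
6%: (186 + 4.14 = 190.14→190, 186 + 4.14 = 190.14→190, 189 + 3.96 = 192.96→193) → #BEBEC1
78%: (186 + 53.82 = 239.82→240, 186 + 53.82 = 239.82→240, 189 + 51.48 = 240.48→240) → #F0F0F0

#BEBEC1, #F0F0F0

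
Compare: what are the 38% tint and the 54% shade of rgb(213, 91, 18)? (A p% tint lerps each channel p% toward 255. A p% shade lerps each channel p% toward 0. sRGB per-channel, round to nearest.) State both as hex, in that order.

#e5996c, #622a08

38% tint:
  R: 213 + 15.96 = 228.96 → 229
  G: 91 + 62.32 = 153.32 → 153
  B: 18 + 90.06 = 108.06 → 108
  → #e5996c
54% shade:
  R: 213 − 115.02 = 97.98 → 98
  G: 91 − 49.14 = 41.86 → 42
  B: 18 − 9.72 = 8.28 → 8
  → #622a08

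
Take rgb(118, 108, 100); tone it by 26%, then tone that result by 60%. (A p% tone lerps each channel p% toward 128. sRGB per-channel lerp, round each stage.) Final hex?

#7D7A78

A 26% tone moves each channel 26% toward 128:
  R: 118 + 0.26×(128−118) = 118 + 2.6 = 120.6 → 121
  G: 108 + 5.2 = 113.2 → 113
  B: 100 + 0.26×(128−100) = 100 + 7.28 = 107.28 → 107
After the tone: rgb(121, 113, 107) = #79716B.
A 60% tone moves each channel 60% toward 128:
  R: 121 + 0.6×(128−121) = 121 + 4.2 = 125.2 → 125
  G: 113 + 0.6×(128−113) = 113 + 9 = 122 → 122
  B: 107 + 12.6 = 119.6 → 120
rgb(125, 122, 120) = #7D7A78.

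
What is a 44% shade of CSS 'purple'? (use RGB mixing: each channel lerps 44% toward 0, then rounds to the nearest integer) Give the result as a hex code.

#480048

CSS purple is rgb(128, 0, 128).
Per channel, c → c + 0.44(0 − c):
  R: 128 − 56.32 = 71.68 → 72
  G: 0 + 0 = 0 → 0
  B: 128 − 56.32 = 71.68 → 72
rgb(72, 0, 72) = #480048.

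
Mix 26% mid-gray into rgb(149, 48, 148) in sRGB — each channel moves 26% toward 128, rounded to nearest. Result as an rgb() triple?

Per channel, c → c + 0.26(128 − c):
  R: 149 + 0.26×(128−149) = 149 − 5.46 = 143.54 → 144
  G: 48 + 0.26×(128−48) = 48 + 20.8 = 68.8 → 69
  B: 148 − 5.2 = 142.8 → 143

rgb(144, 69, 143)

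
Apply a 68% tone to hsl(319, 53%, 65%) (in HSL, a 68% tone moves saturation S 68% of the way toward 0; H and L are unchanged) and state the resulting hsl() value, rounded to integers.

hsl(319, 17%, 65%)

S moves 68% from 53 toward 0: 53 − 36.04 = 16.96 → 17.
H and L are unchanged.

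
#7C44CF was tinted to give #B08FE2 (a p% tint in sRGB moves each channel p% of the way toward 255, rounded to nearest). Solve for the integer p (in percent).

40%

#7C44CF is rgb(124, 68, 207); #B08FE2 is rgb(176, 143, 226).
On the G channel (widest range): 143 ≈ 68 + (p/100)(255 − 68), so p ≈ 100×(143 − 68)/(255 − 68) = 7500/187 = 40.11.
p = 40 reproduces all three channels after rounding.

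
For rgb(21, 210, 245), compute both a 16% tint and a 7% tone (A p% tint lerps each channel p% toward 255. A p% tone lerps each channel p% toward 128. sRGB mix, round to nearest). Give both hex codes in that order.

#3ad9f7, #1ccced

16% tint:
  R: 21 + 37.44 = 58.44 → 58
  G: 210 + 0.16×(255−210) = 210 + 7.2 = 217.2 → 217
  B: 245 + 0.16×(255−245) = 245 + 1.6 = 246.6 → 247
  → #3ad9f7
7% tone:
  R: 21 + 0.07×(128−21) = 21 + 7.49 = 28.49 → 28
  G: 210 − 5.74 = 204.26 → 204
  B: 245 − 8.19 = 236.81 → 237
  → #1ccced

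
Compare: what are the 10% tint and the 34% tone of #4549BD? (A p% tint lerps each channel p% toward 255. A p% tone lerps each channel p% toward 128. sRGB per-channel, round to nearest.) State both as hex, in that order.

#4549BD is rgb(69, 73, 189).
10% tint:
  R: 69 + 18.6 = 87.6 → 88
  G: 73 + 0.1×(255−73) = 73 + 18.2 = 91.2 → 91
  B: 189 + 0.1×(255−189) = 189 + 6.6 = 195.6 → 196
  → #585BC4
34% tone:
  R: 69 + 0.34×(128−69) = 69 + 20.06 = 89.06 → 89
  G: 73 + 0.34×(128−73) = 73 + 18.7 = 91.7 → 92
  B: 189 − 20.74 = 168.26 → 168
  → #595CA8

#585BC4, #595CA8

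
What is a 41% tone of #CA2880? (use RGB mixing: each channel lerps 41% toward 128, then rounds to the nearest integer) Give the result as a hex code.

#CA2880 is rgb(202, 40, 128).
Lerp each channel 41% toward 128:
  R: 202 − 30.34 = 171.66 → 172
  G: 40 + 0.41×(128−40) = 40 + 36.08 = 76.08 → 76
  B: 128 + 0.41×(128−128) = 128 + 0 = 128 → 128
rgb(172, 76, 128) = #AC4C80.

#AC4C80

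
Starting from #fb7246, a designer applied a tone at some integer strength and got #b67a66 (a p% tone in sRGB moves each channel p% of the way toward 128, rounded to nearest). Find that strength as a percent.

56%

#fb7246 is rgb(251, 114, 70); #b67a66 is rgb(182, 122, 102).
On the R channel (widest range): 182 ≈ 251 + (p/100)(128 − 251), so p ≈ 100×(182 − 251)/(128 − 251) = -6900/-123 = 56.10.
p = 56 reproduces all three channels after rounding.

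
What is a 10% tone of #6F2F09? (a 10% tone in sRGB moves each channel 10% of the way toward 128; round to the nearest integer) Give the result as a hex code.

#6F2F09 is rgb(111, 47, 9).
A 10% tone moves each channel 10% toward 128:
  R: 111 + 0.1×(128−111) = 111 + 1.7 = 112.7 → 113
  G: 47 + 8.1 = 55.1 → 55
  B: 9 + 0.1×(128−9) = 9 + 11.9 = 20.9 → 21
rgb(113, 55, 21) = #713715.

#713715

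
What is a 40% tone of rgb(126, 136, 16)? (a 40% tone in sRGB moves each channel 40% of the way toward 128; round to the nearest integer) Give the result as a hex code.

#7f853d

Per channel, c → c + 0.4(128 − c):
  R: 126 + 0.4×(128−126) = 126 + 0.8 = 126.8 → 127
  G: 136 − 3.2 = 132.8 → 133
  B: 16 + 44.8 = 60.8 → 61
rgb(127, 133, 61) = #7f853d.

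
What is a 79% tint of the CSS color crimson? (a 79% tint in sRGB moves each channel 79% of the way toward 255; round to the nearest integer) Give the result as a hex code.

CSS crimson is rgb(220, 20, 60).
Per channel, c → c + 0.79(255 − c):
  R: 220 + 27.65 = 247.65 → 248
  G: 20 + 185.65 = 205.65 → 206
  B: 60 + 0.79×(255−60) = 60 + 154.05 = 214.05 → 214
rgb(248, 206, 214) = #F8CED6.

#F8CED6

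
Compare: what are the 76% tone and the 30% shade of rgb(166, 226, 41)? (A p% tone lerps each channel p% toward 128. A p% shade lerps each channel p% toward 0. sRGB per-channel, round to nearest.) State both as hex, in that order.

#89986B, #749E1D

76% tone:
  R: 166 − 28.88 = 137.12 → 137
  G: 226 + 0.76×(128−226) = 226 − 74.48 = 151.52 → 152
  B: 41 + 66.12 = 107.12 → 107
  → #89986B
30% shade:
  R: 166 − 49.8 = 116.2 → 116
  G: 226 + 0.3×(0−226) = 226 − 67.8 = 158.2 → 158
  B: 41 + 0.3×(0−41) = 41 − 12.3 = 28.7 → 29
  → #749E1D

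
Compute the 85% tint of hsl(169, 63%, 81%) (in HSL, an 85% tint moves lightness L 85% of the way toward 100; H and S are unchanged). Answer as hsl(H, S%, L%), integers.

L moves 85% from 81 toward 100: 81 + 16.15 = 97.15 → 97.
H and S are unchanged.

hsl(169, 63%, 97%)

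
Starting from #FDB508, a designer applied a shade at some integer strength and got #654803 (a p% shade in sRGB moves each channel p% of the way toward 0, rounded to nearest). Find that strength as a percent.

#FDB508 is rgb(253, 181, 8); #654803 is rgb(101, 72, 3).
On the R channel (widest range): 101 ≈ 253 + (p/100)(0 − 253), so p ≈ 100×(101 − 253)/(0 − 253) = -15200/-253 = 60.08.
p = 60 reproduces all three channels after rounding.

60%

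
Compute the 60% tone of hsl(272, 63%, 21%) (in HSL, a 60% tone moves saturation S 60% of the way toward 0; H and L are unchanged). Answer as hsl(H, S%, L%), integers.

hsl(272, 25%, 21%)

S moves 60% from 63 toward 0: 63 − 37.8 = 25.2 → 25.
H and L are unchanged.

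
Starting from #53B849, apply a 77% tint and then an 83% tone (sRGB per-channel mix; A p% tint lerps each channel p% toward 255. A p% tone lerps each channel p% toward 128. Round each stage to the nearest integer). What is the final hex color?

#8F938E

#53B849 is rgb(83, 184, 73).
Per channel, c → c + 0.77(255 − c):
  R: 83 + 132.44 = 215.44 → 215
  G: 184 + 0.77×(255−184) = 184 + 54.67 = 238.67 → 239
  B: 73 + 140.14 = 213.14 → 213
After the tint: rgb(215, 239, 213) = #D7EFD5.
An 83% tone moves each channel 83% toward 128:
  R: 215 + 0.83×(128−215) = 215 − 72.21 = 142.79 → 143
  G: 239 − 92.13 = 146.87 → 147
  B: 213 + 0.83×(128−213) = 213 − 70.55 = 142.45 → 142
rgb(143, 147, 142) = #8F938E.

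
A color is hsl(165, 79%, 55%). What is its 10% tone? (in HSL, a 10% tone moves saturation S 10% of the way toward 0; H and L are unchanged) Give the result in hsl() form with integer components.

S moves 10% from 79 toward 0: 79 − 7.9 = 71.1 → 71.
H and L are unchanged.

hsl(165, 71%, 55%)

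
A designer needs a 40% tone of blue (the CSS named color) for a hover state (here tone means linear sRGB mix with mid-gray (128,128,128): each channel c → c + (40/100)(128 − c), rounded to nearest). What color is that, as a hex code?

#3333CC

CSS blue is rgb(0, 0, 255).
A 40% tone moves each channel 40% toward 128:
  R: 0 + 0.4×(128−0) = 0 + 51.2 = 51.2 → 51
  G: 0 + 0.4×(128−0) = 0 + 51.2 = 51.2 → 51
  B: 255 − 50.8 = 204.2 → 204
rgb(51, 51, 204) = #3333CC.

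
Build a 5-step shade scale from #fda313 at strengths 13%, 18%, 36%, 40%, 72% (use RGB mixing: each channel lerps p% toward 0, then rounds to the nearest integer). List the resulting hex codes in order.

#dc8e11, #cf8610, #a2680c, #98620b, #472e05

#fda313 is rgb(253, 163, 19).
13%: (253 − 32.89 = 220.11→220, 163 − 21.19 = 141.81→142, 19 − 2.47 = 16.53→17) → #dc8e11
18%: (253 − 45.54 = 207.46→207, 163 − 29.34 = 133.66→134, 19 − 3.42 = 15.58→16) → #cf8610
36%: (253 − 91.08 = 161.92→162, 163 − 58.68 = 104.32→104, 19 − 6.84 = 12.16→12) → #a2680c
40%: (253 − 101.2 = 151.8→152, 163 − 65.2 = 97.8→98, 19 − 7.6 = 11.4→11) → #98620b
72%: (253 − 182.16 = 70.84→71, 163 − 117.36 = 45.64→46, 19 − 13.68 = 5.32→5) → #472e05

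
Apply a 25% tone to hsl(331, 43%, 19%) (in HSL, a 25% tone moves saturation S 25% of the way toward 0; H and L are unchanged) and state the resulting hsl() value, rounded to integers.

hsl(331, 32%, 19%)

S moves 25% from 43 toward 0: 43 − 10.75 = 32.25 → 32.
H and L are unchanged.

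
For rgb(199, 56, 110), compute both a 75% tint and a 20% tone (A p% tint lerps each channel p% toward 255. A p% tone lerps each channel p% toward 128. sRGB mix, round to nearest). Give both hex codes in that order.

75% tint:
  R: 199 + 42 = 241 → 241
  G: 56 + 0.75×(255−56) = 56 + 149.25 = 205.25 → 205
  B: 110 + 0.75×(255−110) = 110 + 108.75 = 218.75 → 219
  → #f1cddb
20% tone:
  R: 199 + 0.2×(128−199) = 199 − 14.2 = 184.8 → 185
  G: 56 + 14.4 = 70.4 → 70
  B: 110 + 0.2×(128−110) = 110 + 3.6 = 113.6 → 114
  → #b94672

#f1cddb, #b94672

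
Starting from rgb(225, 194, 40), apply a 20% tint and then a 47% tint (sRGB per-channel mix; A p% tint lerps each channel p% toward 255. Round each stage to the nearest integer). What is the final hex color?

Per channel, c → c + 0.2(255 − c):
  R: 225 + 6 = 231 → 231
  G: 194 + 0.2×(255−194) = 194 + 12.2 = 206.2 → 206
  B: 40 + 0.2×(255−40) = 40 + 43 = 83 → 83
After the tint: rgb(231, 206, 83) = #e7ce53.
Per channel, c → c + 0.47(255 − c):
  R: 231 + 0.47×(255−231) = 231 + 11.28 = 242.28 → 242
  G: 206 + 23.03 = 229.03 → 229
  B: 83 + 0.47×(255−83) = 83 + 80.84 = 163.84 → 164
rgb(242, 229, 164) = #f2e5a4.

#f2e5a4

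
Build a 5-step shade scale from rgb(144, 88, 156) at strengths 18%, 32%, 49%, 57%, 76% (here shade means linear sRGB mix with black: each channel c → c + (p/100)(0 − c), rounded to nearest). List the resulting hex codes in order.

18%: (144 − 25.92 = 118.08→118, 88 − 15.84 = 72.16→72, 156 − 28.08 = 127.92→128) → #764880
32%: (144 − 46.08 = 97.92→98, 88 − 28.16 = 59.84→60, 156 − 49.92 = 106.08→106) → #623C6A
49%: (144 − 70.56 = 73.44→73, 88 − 43.12 = 44.88→45, 156 − 76.44 = 79.56→80) → #492D50
57%: (144 − 82.08 = 61.92→62, 88 − 50.16 = 37.84→38, 156 − 88.92 = 67.08→67) → #3E2643
76%: (144 − 109.44 = 34.56→35, 88 − 66.88 = 21.12→21, 156 − 118.56 = 37.44→37) → #231525

#764880, #623C6A, #492D50, #3E2643, #231525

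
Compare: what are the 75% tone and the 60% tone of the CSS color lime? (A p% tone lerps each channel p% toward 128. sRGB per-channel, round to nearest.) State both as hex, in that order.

CSS lime is rgb(0, 255, 0).
75% tone:
  R: 0 + 0.75×(128−0) = 0 + 96 = 96 → 96
  G: 255 − 95.25 = 159.75 → 160
  B: 0 + 96 = 96 → 96
  → #60a060
60% tone:
  R: 0 + 76.8 = 76.8 → 77
  G: 255 + 0.6×(128−255) = 255 − 76.2 = 178.8 → 179
  B: 0 + 0.6×(128−0) = 0 + 76.8 = 76.8 → 77
  → #4db34d

#60a060, #4db34d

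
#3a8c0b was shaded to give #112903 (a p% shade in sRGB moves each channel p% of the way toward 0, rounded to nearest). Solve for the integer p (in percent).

71%

#3a8c0b is rgb(58, 140, 11); #112903 is rgb(17, 41, 3).
On the G channel (widest range): 41 ≈ 140 + (p/100)(0 − 140), so p ≈ 100×(41 − 140)/(0 − 140) = -9900/-140 = 70.71.
p = 71 reproduces all three channels after rounding.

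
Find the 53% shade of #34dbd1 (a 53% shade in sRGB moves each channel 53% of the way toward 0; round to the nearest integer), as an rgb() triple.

rgb(24, 103, 98)

#34dbd1 is rgb(52, 219, 209).
Per channel, c → c + 0.53(0 − c):
  R: 52 + 0.53×(0−52) = 52 − 27.56 = 24.44 → 24
  G: 219 + 0.53×(0−219) = 219 − 116.07 = 102.93 → 103
  B: 209 − 110.77 = 98.23 → 98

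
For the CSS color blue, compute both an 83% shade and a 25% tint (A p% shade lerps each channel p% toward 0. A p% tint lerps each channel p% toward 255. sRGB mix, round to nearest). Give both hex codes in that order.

CSS blue is rgb(0, 0, 255).
83% shade:
  R: 0 + 0.83×(0−0) = 0 + 0 = 0 → 0
  G: 0 + 0.83×(0−0) = 0 + 0 = 0 → 0
  B: 255 + 0.83×(0−255) = 255 − 211.65 = 43.35 → 43
  → #00002b
25% tint:
  R: 0 + 0.25×(255−0) = 0 + 63.75 = 63.75 → 64
  G: 0 + 63.75 = 63.75 → 64
  B: 255 + 0.25×(255−255) = 255 + 0 = 255 → 255
  → #4040ff

#00002b, #4040ff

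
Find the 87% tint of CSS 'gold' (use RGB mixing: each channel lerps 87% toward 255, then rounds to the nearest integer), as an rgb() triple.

rgb(255, 250, 222)

CSS gold is rgb(255, 215, 0).
An 87% tint moves each channel 87% toward 255:
  R: 255 + 0.87×(255−255) = 255 + 0 = 255 → 255
  G: 215 + 0.87×(255−215) = 215 + 34.8 = 249.8 → 250
  B: 0 + 0.87×(255−0) = 0 + 221.85 = 221.85 → 222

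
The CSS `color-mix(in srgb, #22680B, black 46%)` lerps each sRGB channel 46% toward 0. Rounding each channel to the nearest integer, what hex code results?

#22680B is rgb(34, 104, 11).
A 46% shade moves each channel 46% toward 0:
  R: 34 − 15.64 = 18.36 → 18
  G: 104 − 47.84 = 56.16 → 56
  B: 11 + 0.46×(0−11) = 11 − 5.06 = 5.94 → 6
rgb(18, 56, 6) = #123806.

#123806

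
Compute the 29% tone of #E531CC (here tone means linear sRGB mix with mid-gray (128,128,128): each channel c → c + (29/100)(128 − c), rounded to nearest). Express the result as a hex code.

#C848B6

#E531CC is rgb(229, 49, 204).
A 29% tone moves each channel 29% toward 128:
  R: 229 + 0.29×(128−229) = 229 − 29.29 = 199.71 → 200
  G: 49 + 0.29×(128−49) = 49 + 22.91 = 71.91 → 72
  B: 204 − 22.04 = 181.96 → 182
rgb(200, 72, 182) = #C848B6.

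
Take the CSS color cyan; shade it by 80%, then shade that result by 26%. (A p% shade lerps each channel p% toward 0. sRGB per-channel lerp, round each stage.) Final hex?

#002626

CSS cyan is rgb(0, 255, 255).
An 80% shade moves each channel 80% toward 0:
  R: 0 + 0.8×(0−0) = 0 + 0 = 0 → 0
  G: 255 + 0.8×(0−255) = 255 − 204 = 51 → 51
  B: 255 + 0.8×(0−255) = 255 − 204 = 51 → 51
After the shade: rgb(0, 51, 51) = #003333.
Lerp each channel 26% toward 0:
  R: 0 + 0.26×(0−0) = 0 + 0 = 0 → 0
  G: 51 + 0.26×(0−51) = 51 − 13.26 = 37.74 → 38
  B: 51 − 13.26 = 37.74 → 38
rgb(0, 38, 38) = #002626.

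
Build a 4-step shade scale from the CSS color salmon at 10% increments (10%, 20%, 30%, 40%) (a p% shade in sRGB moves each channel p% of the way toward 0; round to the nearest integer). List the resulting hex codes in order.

#e17367, #c8665b, #af5a50, #964d44

CSS salmon is rgb(250, 128, 114).
10%: (250 − 25 = 225→225, 128 − 12.8 = 115.2→115, 114 − 11.4 = 102.6→103) → #e17367
20%: (250 − 50 = 200→200, 128 − 25.6 = 102.4→102, 114 − 22.8 = 91.2→91) → #c8665b
30%: (250 − 75 = 175→175, 128 − 38.4 = 89.6→90, 114 − 34.2 = 79.8→80) → #af5a50
40%: (250 − 100 = 150→150, 128 − 51.2 = 76.8→77, 114 − 45.6 = 68.4→68) → #964d44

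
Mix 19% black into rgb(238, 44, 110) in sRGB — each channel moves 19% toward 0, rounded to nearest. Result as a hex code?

#C12459

Lerp each channel 19% toward 0:
  R: 238 + 0.19×(0−238) = 238 − 45.22 = 192.78 → 193
  G: 44 + 0.19×(0−44) = 44 − 8.36 = 35.64 → 36
  B: 110 − 20.9 = 89.1 → 89
rgb(193, 36, 89) = #C12459.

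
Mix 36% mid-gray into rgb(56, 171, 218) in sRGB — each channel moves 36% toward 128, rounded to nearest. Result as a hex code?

Per channel, c → c + 0.36(128 − c):
  R: 56 + 25.92 = 81.92 → 82
  G: 171 − 15.48 = 155.52 → 156
  B: 218 + 0.36×(128−218) = 218 − 32.4 = 185.6 → 186
rgb(82, 156, 186) = #529CBA.

#529CBA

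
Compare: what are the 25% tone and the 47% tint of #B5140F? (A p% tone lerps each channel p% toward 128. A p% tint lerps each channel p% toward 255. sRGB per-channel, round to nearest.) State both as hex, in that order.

#A82F2B, #D88280

#B5140F is rgb(181, 20, 15).
25% tone:
  R: 181 − 13.25 = 167.75 → 168
  G: 20 + 27 = 47 → 47
  B: 15 + 0.25×(128−15) = 15 + 28.25 = 43.25 → 43
  → #A82F2B
47% tint:
  R: 181 + 34.78 = 215.78 → 216
  G: 20 + 0.47×(255−20) = 20 + 110.45 = 130.45 → 130
  B: 15 + 112.8 = 127.8 → 128
  → #D88280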